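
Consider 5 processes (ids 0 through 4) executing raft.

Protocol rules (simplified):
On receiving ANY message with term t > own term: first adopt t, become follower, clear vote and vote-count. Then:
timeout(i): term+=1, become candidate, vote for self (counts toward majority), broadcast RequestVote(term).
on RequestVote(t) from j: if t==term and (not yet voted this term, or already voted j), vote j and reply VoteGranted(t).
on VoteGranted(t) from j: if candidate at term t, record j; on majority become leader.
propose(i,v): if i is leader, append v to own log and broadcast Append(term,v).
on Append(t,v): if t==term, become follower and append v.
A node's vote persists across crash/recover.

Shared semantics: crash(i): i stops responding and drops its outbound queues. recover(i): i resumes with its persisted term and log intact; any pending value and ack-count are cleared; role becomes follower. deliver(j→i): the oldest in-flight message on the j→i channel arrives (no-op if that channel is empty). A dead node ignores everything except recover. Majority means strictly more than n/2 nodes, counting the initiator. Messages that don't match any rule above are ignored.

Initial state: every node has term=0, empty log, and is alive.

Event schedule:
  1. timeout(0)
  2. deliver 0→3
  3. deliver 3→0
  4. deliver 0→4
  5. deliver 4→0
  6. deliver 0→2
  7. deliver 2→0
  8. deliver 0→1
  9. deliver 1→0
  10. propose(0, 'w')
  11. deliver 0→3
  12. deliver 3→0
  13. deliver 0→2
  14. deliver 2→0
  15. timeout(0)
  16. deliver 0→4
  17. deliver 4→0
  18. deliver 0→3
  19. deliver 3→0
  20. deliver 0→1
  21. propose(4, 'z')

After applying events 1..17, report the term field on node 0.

2

e1 timeout(0): 0[cand,t=1,-]
e2 deliver 0→3: 3[foll,t=1,-]
e3 deliver 3→0: ·
e4 deliver 0→4: 4[foll,t=1,-]
e5 deliver 4→0: 0[lead,t=1,-]
e6 deliver 0→2: 2[foll,t=1,-]
e7 deliver 2→0: ·
e8 deliver 0→1: 1[foll,t=1,-]
e9 deliver 1→0: ·
e10 propose(0,'w'): 0[lead,t=1,w]
e11 deliver 0→3: 3[foll,t=1,w]
e12 deliver 3→0: ·
e13 deliver 0→2: 2[foll,t=1,w]
e14 deliver 2→0: ·
e15 timeout(0): 0[cand,t=2,w]
e16 deliver 0→4: 4[foll,t=1,w]
e17 deliver 4→0: ·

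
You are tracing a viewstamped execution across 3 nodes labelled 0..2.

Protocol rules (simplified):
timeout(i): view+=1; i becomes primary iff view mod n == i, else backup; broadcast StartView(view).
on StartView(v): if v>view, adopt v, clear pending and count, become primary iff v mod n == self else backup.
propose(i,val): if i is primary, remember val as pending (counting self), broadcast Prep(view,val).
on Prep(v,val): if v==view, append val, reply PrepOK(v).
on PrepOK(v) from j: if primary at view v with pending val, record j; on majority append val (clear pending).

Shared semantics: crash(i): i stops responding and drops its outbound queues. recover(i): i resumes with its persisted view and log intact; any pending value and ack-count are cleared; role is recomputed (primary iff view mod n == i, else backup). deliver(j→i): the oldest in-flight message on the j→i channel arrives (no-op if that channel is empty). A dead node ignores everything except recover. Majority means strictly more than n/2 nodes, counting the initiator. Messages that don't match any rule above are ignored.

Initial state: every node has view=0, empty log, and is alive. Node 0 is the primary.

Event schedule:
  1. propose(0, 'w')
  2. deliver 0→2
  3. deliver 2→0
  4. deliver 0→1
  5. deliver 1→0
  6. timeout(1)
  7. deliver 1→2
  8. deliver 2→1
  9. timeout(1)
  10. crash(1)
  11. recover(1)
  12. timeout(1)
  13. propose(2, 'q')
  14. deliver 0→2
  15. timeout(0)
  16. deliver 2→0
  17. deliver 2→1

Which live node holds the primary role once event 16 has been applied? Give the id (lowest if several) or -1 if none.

-1

after 1 — propose(0,'w'): ·
after 2 — deliver 0→2: n2:back/v0/[w]
after 3 — deliver 2→0: n0:prim/v0/[w]
after 4 — deliver 0→1: n1:back/v0/[w]
after 5 — deliver 1→0: ·
after 6 — timeout(1): n1:prim/v1/[w]
after 7 — deliver 1→2: n2:back/v1/[w]
after 8 — deliver 2→1: ·
after 9 — timeout(1): n1:back/v2/[w]
after 10 — crash(1): n1:✗back/v2/[w]
after 11 — recover(1): n1:back/v2/[w]
after 12 — timeout(1): n1:back/v3/[w]
after 13 — propose(2,'q'): ·
after 14 — deliver 0→2: ·
after 15 — timeout(0): n0:back/v1/[w]
after 16 — deliver 2→0: ·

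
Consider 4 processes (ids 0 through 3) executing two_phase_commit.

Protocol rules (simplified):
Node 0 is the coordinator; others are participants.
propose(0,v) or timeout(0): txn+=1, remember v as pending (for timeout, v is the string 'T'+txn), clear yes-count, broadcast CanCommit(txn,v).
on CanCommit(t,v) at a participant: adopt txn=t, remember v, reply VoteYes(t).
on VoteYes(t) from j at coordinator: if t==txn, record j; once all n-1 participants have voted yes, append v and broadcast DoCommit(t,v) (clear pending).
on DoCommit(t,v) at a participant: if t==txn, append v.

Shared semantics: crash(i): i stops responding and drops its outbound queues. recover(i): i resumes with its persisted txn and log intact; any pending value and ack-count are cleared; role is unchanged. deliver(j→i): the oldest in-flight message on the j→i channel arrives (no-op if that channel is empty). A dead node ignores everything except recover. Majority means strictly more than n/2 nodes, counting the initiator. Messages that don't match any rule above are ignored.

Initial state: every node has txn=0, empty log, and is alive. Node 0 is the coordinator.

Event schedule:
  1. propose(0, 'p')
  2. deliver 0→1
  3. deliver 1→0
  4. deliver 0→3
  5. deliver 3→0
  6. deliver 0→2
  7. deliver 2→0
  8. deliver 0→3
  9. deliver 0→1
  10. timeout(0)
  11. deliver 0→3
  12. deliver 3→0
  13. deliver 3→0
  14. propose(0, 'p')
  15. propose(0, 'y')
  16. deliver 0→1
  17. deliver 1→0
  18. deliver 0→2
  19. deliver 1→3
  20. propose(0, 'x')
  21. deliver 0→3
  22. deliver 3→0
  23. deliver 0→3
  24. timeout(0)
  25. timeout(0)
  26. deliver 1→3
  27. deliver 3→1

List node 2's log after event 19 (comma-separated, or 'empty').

p

step 1 propose(0,'p'): 0={coor,t=1,log=-}
step 2 deliver 0→1: 1={part,t=1,log=-}
step 3 deliver 1→0: —
step 4 deliver 0→3: 3={part,t=1,log=-}
step 5 deliver 3→0: —
step 6 deliver 0→2: 2={part,t=1,log=-}
step 7 deliver 2→0: 0={coor,t=1,log=p}
step 8 deliver 0→3: 3={part,t=1,log=p}
step 9 deliver 0→1: 1={part,t=1,log=p}
step 10 timeout(0): 0={coor,t=2,log=p}
step 11 deliver 0→3: 3={part,t=2,log=p}
step 12 deliver 3→0: —
step 13 deliver 3→0: —
step 14 propose(0,'p'): 0={coor,t=3,log=p}
step 15 propose(0,'y'): 0={coor,t=4,log=p}
step 16 deliver 0→1: 1={part,t=2,log=p}
step 17 deliver 1→0: —
step 18 deliver 0→2: 2={part,t=1,log=p}
step 19 deliver 1→3: —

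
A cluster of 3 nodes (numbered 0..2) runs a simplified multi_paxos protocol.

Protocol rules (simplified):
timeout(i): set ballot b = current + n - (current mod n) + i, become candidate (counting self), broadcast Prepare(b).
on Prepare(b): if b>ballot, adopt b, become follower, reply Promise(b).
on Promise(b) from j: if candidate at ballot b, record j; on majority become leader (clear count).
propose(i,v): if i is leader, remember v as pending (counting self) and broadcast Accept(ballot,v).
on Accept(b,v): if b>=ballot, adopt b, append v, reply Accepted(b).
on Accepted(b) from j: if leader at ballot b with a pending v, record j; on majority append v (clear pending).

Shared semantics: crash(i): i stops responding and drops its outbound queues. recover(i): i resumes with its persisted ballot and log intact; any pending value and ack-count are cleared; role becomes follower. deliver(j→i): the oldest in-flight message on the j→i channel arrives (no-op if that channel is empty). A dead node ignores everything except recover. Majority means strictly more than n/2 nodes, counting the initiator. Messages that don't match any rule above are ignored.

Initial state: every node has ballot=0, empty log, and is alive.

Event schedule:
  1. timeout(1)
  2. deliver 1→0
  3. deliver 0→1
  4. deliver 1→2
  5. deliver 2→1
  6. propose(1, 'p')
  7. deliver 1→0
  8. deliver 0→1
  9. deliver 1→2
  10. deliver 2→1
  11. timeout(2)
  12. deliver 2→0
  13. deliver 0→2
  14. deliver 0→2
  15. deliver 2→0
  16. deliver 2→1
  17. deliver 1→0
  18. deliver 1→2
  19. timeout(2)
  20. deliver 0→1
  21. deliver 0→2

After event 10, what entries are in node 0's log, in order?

step 1 timeout(1): 1={cand,b=4,log=-}
step 2 deliver 1→0: 0={foll,b=4,log=-}
step 3 deliver 0→1: 1={lead,b=4,log=-}
step 4 deliver 1→2: 2={foll,b=4,log=-}
step 5 deliver 2→1: —
step 6 propose(1,'p'): —
step 7 deliver 1→0: 0={foll,b=4,log=p}
step 8 deliver 0→1: 1={lead,b=4,log=p}
step 9 deliver 1→2: 2={foll,b=4,log=p}
step 10 deliver 2→1: —

p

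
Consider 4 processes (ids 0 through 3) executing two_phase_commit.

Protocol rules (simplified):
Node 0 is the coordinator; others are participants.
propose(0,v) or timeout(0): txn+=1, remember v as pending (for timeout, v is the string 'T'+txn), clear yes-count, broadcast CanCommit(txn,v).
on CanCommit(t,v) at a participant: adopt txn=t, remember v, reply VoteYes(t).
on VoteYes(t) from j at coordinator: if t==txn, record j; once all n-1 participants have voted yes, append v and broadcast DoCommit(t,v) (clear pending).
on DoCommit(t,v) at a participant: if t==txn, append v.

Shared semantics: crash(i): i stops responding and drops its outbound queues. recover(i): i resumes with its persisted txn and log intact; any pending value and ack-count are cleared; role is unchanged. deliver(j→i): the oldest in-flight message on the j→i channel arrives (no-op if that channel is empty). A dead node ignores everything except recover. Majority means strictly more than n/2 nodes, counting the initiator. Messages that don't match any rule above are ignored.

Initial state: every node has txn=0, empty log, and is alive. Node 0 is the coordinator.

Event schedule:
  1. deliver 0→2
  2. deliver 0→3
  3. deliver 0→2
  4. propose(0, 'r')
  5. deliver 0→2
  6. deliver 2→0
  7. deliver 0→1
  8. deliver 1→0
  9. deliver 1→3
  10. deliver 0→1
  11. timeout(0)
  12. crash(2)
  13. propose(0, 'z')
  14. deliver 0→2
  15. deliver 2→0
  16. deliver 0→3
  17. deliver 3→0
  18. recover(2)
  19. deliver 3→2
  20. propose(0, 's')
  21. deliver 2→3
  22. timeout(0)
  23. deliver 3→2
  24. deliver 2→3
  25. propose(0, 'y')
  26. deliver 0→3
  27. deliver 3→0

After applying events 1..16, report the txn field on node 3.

1

[1] deliver 0→2 → ∅
[2] deliver 0→3 → ∅
[3] deliver 0→2 → ∅
[4] propose(0,'r') → N0(coor t1 [-])
[5] deliver 0→2 → N2(part t1 [-])
[6] deliver 2→0 → ∅
[7] deliver 0→1 → N1(part t1 [-])
[8] deliver 1→0 → ∅
[9] deliver 1→3 → ∅
[10] deliver 0→1 → ∅
[11] timeout(0) → N0(coor t2 [-])
[12] crash(2) → N2(✗part t1 [-])
[13] propose(0,'z') → N0(coor t3 [-])
[14] deliver 0→2 → ∅
[15] deliver 2→0 → ∅
[16] deliver 0→3 → N3(part t1 [-])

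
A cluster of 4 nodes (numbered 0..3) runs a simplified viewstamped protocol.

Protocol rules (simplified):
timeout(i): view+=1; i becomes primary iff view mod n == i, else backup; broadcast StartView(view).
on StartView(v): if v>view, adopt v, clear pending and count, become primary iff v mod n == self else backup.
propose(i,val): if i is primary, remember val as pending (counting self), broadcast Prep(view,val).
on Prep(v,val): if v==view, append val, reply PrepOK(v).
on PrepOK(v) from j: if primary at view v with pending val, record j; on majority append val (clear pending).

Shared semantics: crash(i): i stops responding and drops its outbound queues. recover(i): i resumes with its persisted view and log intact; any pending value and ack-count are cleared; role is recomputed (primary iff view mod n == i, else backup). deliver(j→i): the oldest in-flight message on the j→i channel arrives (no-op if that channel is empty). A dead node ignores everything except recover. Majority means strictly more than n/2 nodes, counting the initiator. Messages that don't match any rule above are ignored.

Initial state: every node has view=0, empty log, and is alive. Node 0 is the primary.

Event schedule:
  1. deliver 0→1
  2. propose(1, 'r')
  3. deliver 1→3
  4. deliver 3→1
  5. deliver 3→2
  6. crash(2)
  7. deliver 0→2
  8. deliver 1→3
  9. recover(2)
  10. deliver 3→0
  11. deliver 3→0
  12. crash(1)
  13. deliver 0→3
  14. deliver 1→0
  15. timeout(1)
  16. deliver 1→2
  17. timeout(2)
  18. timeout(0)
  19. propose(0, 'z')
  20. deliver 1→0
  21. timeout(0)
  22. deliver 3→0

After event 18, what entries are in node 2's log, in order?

empty

[1] deliver 0→1 → ∅
[2] propose(1,'r') → ∅
[3] deliver 1→3 → ∅
[4] deliver 3→1 → ∅
[5] deliver 3→2 → ∅
[6] crash(2) → N2(✗back v0 [-])
[7] deliver 0→2 → ∅
[8] deliver 1→3 → ∅
[9] recover(2) → N2(back v0 [-])
[10] deliver 3→0 → ∅
[11] deliver 3→0 → ∅
[12] crash(1) → N1(✗back v0 [-])
[13] deliver 0→3 → ∅
[14] deliver 1→0 → ∅
[15] timeout(1) → ∅
[16] deliver 1→2 → ∅
[17] timeout(2) → N2(back v1 [-])
[18] timeout(0) → N0(back v1 [-])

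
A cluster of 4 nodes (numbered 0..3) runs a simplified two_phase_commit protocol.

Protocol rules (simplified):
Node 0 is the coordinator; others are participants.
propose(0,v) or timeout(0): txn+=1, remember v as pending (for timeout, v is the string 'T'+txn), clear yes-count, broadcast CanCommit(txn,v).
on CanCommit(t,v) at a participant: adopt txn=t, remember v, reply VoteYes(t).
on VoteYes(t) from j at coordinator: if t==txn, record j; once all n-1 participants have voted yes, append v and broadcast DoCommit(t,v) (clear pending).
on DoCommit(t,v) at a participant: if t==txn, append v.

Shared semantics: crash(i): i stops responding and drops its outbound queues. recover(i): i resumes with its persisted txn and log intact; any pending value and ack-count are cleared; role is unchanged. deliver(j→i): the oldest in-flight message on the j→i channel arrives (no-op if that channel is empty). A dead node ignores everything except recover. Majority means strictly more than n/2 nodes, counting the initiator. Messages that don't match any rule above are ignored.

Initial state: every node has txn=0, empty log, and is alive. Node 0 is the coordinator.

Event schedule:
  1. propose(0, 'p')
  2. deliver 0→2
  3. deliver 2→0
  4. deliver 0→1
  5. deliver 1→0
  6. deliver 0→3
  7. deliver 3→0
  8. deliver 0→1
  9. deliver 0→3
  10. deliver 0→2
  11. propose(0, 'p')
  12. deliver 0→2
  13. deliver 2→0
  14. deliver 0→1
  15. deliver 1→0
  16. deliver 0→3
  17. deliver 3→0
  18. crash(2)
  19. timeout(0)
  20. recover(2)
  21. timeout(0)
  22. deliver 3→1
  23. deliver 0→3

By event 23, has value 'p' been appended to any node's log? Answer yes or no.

[1] propose(0,'p') → N0(coor t1 [-])
[2] deliver 0→2 → N2(part t1 [-])
[3] deliver 2→0 → ∅
[4] deliver 0→1 → N1(part t1 [-])
[5] deliver 1→0 → ∅
[6] deliver 0→3 → N3(part t1 [-])
[7] deliver 3→0 → N0(coor t1 [p])
[8] deliver 0→1 → N1(part t1 [p])
[9] deliver 0→3 → N3(part t1 [p])
[10] deliver 0→2 → N2(part t1 [p])
[11] propose(0,'p') → N0(coor t2 [p])
[12] deliver 0→2 → N2(part t2 [p])
[13] deliver 2→0 → ∅
[14] deliver 0→1 → N1(part t2 [p])
[15] deliver 1→0 → ∅
[16] deliver 0→3 → N3(part t2 [p])
[17] deliver 3→0 → N0(coor t2 [p,p])
[18] crash(2) → N2(✗part t2 [p])
[19] timeout(0) → N0(coor t3 [p,p])
[20] recover(2) → N2(part t2 [p])
[21] timeout(0) → N0(coor t4 [p,p])
[22] deliver 3→1 → ∅
[23] deliver 0→3 → N3(part t2 [p,p])

yes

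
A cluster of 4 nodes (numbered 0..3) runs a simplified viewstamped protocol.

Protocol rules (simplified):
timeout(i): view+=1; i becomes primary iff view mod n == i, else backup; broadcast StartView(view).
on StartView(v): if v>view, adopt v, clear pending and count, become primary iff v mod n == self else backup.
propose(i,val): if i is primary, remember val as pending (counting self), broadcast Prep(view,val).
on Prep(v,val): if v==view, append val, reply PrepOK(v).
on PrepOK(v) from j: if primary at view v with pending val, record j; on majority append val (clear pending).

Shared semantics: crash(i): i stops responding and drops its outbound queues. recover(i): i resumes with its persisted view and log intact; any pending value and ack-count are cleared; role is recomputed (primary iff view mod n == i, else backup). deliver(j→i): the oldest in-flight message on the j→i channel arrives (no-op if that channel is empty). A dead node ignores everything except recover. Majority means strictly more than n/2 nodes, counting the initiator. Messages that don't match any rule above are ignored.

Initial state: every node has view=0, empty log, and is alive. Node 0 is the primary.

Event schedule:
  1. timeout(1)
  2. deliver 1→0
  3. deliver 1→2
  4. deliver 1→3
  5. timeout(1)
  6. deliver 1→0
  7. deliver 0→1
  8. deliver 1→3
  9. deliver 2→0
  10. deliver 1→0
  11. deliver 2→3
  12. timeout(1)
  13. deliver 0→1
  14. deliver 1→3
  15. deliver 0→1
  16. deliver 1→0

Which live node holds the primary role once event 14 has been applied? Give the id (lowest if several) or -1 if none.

1. timeout(1):  <1:prim v1 ->
2. deliver 1→0:  <0:back v1 ->
3. deliver 1→2:  <2:back v1 ->
4. deliver 1→3:  <3:back v1 ->
5. timeout(1):  <1:back v2 ->
6. deliver 1→0:  <0:back v2 ->
7. deliver 0→1:  nop
8. deliver 1→3:  <3:back v2 ->
9. deliver 2→0:  nop
10. deliver 1→0:  nop
11. deliver 2→3:  nop
12. timeout(1):  <1:back v3 ->
13. deliver 0→1:  nop
14. deliver 1→3:  <3:prim v3 ->

3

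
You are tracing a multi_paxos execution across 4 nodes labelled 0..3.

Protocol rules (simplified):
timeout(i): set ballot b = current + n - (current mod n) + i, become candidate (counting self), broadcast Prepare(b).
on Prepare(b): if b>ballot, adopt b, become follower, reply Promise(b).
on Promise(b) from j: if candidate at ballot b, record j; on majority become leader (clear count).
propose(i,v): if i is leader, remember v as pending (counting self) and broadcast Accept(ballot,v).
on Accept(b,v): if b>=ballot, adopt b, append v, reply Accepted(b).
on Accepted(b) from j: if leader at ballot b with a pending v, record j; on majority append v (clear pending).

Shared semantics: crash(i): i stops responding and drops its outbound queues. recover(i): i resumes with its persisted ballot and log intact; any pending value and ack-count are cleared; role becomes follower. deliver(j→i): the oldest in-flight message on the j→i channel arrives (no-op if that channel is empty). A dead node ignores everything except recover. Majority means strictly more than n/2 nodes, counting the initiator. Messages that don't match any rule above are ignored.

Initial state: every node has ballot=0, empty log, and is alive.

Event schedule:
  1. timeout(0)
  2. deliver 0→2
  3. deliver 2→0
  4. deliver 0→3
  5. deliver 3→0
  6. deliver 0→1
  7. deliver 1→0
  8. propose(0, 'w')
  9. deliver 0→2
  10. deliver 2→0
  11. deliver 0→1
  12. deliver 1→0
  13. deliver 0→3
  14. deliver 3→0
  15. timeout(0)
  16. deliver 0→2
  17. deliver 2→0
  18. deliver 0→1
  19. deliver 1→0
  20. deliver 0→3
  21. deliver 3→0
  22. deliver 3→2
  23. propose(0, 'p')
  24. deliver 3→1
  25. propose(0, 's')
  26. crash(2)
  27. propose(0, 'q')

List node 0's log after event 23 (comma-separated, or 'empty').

w

e1 timeout(0): 0[cand,b=4,-]
e2 deliver 0→2: 2[foll,b=4,-]
e3 deliver 2→0: ·
e4 deliver 0→3: 3[foll,b=4,-]
e5 deliver 3→0: 0[lead,b=4,-]
e6 deliver 0→1: 1[foll,b=4,-]
e7 deliver 1→0: ·
e8 propose(0,'w'): ·
e9 deliver 0→2: 2[foll,b=4,w]
e10 deliver 2→0: ·
e11 deliver 0→1: 1[foll,b=4,w]
e12 deliver 1→0: 0[lead,b=4,w]
e13 deliver 0→3: 3[foll,b=4,w]
e14 deliver 3→0: ·
e15 timeout(0): 0[cand,b=8,w]
e16 deliver 0→2: 2[foll,b=8,w]
e17 deliver 2→0: ·
e18 deliver 0→1: 1[foll,b=8,w]
e19 deliver 1→0: 0[lead,b=8,w]
e20 deliver 0→3: 3[foll,b=8,w]
e21 deliver 3→0: ·
e22 deliver 3→2: ·
e23 propose(0,'p'): ·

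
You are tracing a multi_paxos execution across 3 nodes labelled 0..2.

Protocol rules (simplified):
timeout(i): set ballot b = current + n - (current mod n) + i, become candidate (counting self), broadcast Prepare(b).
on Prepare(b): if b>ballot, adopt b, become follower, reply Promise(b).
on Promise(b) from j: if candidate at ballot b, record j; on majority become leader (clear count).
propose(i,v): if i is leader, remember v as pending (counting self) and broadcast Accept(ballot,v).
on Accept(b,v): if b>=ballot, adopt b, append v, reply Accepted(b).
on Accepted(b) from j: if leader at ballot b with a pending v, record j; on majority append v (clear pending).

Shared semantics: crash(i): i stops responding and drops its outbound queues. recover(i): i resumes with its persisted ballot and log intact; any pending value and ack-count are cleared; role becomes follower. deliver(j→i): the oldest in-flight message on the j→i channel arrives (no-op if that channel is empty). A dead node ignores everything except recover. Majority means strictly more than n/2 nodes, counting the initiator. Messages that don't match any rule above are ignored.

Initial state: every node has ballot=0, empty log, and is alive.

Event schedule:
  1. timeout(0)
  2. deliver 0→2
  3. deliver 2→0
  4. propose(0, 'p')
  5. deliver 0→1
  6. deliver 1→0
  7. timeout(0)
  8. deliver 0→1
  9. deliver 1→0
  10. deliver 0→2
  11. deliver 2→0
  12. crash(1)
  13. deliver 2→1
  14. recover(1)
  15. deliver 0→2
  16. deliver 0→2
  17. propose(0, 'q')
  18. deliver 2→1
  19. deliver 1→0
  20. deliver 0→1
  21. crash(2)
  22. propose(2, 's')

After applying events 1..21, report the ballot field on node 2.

6

e1 timeout(0): 0[cand,b=3,-]
e2 deliver 0→2: 2[foll,b=3,-]
e3 deliver 2→0: 0[lead,b=3,-]
e4 propose(0,'p'): ·
e5 deliver 0→1: 1[foll,b=3,-]
e6 deliver 1→0: ·
e7 timeout(0): 0[cand,b=6,-]
e8 deliver 0→1: 1[foll,b=3,p]
e9 deliver 1→0: ·
e10 deliver 0→2: 2[foll,b=3,p]
e11 deliver 2→0: ·
e12 crash(1): 1[✗foll,b=3,p]
e13 deliver 2→1: ·
e14 recover(1): 1[foll,b=3,p]
e15 deliver 0→2: 2[foll,b=6,p]
e16 deliver 0→2: ·
e17 propose(0,'q'): ·
e18 deliver 2→1: ·
e19 deliver 1→0: ·
e20 deliver 0→1: 1[foll,b=6,p]
e21 crash(2): 2[✗foll,b=6,p]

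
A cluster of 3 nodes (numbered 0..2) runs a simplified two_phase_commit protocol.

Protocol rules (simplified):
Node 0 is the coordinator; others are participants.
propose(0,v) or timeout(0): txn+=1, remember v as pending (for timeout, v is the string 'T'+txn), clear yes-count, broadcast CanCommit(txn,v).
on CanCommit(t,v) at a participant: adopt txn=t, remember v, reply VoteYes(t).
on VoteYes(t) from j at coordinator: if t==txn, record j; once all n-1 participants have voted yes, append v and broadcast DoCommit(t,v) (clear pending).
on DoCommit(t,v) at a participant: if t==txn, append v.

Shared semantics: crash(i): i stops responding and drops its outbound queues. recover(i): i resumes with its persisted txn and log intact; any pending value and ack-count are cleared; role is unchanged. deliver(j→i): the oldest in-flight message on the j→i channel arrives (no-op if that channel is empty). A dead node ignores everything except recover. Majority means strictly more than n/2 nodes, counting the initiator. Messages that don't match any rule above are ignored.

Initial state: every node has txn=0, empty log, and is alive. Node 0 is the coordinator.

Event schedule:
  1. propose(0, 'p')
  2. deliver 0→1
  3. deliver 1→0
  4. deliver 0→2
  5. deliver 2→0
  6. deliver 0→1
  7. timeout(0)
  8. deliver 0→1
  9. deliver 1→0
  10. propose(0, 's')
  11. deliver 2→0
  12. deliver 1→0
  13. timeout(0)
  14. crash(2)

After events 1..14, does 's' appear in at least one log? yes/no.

e1 propose(0,'p'): 0[coor,t=1,-]
e2 deliver 0→1: 1[part,t=1,-]
e3 deliver 1→0: ·
e4 deliver 0→2: 2[part,t=1,-]
e5 deliver 2→0: 0[coor,t=1,p]
e6 deliver 0→1: 1[part,t=1,p]
e7 timeout(0): 0[coor,t=2,p]
e8 deliver 0→1: 1[part,t=2,p]
e9 deliver 1→0: ·
e10 propose(0,'s'): 0[coor,t=3,p]
e11 deliver 2→0: ·
e12 deliver 1→0: ·
e13 timeout(0): 0[coor,t=4,p]
e14 crash(2): 2[✗part,t=1,-]

no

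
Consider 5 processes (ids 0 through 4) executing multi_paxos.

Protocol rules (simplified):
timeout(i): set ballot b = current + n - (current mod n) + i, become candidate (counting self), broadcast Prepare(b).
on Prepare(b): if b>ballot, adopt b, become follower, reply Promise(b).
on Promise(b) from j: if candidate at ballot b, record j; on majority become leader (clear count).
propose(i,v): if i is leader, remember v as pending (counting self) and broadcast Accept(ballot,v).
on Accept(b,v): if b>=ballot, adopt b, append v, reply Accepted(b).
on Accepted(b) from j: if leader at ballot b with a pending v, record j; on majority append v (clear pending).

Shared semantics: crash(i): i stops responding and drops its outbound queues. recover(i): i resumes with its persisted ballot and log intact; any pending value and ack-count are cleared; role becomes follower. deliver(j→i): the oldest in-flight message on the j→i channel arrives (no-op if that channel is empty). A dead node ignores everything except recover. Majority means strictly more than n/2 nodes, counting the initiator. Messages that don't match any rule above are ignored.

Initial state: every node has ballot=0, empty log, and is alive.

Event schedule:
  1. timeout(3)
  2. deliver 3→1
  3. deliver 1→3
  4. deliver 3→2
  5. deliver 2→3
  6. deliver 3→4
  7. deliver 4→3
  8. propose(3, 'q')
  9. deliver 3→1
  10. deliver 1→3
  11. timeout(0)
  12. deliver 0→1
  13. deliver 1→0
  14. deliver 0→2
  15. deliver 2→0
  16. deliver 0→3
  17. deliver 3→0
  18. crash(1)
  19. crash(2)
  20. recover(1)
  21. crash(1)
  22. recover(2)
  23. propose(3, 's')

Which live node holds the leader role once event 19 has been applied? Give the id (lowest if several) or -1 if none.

e1 timeout(3): 3[cand,b=8,-]
e2 deliver 3→1: 1[foll,b=8,-]
e3 deliver 1→3: ·
e4 deliver 3→2: 2[foll,b=8,-]
e5 deliver 2→3: 3[lead,b=8,-]
e6 deliver 3→4: 4[foll,b=8,-]
e7 deliver 4→3: ·
e8 propose(3,'q'): ·
e9 deliver 3→1: 1[foll,b=8,q]
e10 deliver 1→3: ·
e11 timeout(0): 0[cand,b=5,-]
e12 deliver 0→1: ·
e13 deliver 1→0: ·
e14 deliver 0→2: ·
e15 deliver 2→0: ·
e16 deliver 0→3: ·
e17 deliver 3→0: 0[foll,b=8,-]
e18 crash(1): 1[✗foll,b=8,q]
e19 crash(2): 2[✗foll,b=8,-]

3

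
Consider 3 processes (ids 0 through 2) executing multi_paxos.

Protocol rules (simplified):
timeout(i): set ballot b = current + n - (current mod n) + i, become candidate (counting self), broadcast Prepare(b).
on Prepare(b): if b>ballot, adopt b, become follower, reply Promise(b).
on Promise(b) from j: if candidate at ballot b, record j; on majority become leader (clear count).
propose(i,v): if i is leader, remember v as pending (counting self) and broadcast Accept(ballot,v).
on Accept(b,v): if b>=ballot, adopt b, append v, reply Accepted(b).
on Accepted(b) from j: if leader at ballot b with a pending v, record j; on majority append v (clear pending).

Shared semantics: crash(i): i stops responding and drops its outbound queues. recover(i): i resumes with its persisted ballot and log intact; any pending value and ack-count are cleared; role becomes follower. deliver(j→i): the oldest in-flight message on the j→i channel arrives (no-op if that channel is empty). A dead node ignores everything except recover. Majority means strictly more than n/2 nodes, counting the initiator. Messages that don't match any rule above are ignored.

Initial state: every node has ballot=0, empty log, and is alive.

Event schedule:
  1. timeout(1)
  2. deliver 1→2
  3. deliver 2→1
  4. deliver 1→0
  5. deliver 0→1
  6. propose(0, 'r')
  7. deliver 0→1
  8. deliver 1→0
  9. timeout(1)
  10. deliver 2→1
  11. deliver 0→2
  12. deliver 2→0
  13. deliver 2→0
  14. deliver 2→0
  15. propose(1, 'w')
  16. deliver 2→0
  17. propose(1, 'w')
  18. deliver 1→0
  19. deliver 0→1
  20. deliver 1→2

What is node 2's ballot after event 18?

4

e1 timeout(1): 1[cand,b=4,-]
e2 deliver 1→2: 2[foll,b=4,-]
e3 deliver 2→1: 1[lead,b=4,-]
e4 deliver 1→0: 0[foll,b=4,-]
e5 deliver 0→1: ·
e6 propose(0,'r'): ·
e7 deliver 0→1: ·
e8 deliver 1→0: ·
e9 timeout(1): 1[cand,b=7,-]
e10 deliver 2→1: ·
e11 deliver 0→2: ·
e12 deliver 2→0: ·
e13 deliver 2→0: ·
e14 deliver 2→0: ·
e15 propose(1,'w'): ·
e16 deliver 2→0: ·
e17 propose(1,'w'): ·
e18 deliver 1→0: 0[foll,b=7,-]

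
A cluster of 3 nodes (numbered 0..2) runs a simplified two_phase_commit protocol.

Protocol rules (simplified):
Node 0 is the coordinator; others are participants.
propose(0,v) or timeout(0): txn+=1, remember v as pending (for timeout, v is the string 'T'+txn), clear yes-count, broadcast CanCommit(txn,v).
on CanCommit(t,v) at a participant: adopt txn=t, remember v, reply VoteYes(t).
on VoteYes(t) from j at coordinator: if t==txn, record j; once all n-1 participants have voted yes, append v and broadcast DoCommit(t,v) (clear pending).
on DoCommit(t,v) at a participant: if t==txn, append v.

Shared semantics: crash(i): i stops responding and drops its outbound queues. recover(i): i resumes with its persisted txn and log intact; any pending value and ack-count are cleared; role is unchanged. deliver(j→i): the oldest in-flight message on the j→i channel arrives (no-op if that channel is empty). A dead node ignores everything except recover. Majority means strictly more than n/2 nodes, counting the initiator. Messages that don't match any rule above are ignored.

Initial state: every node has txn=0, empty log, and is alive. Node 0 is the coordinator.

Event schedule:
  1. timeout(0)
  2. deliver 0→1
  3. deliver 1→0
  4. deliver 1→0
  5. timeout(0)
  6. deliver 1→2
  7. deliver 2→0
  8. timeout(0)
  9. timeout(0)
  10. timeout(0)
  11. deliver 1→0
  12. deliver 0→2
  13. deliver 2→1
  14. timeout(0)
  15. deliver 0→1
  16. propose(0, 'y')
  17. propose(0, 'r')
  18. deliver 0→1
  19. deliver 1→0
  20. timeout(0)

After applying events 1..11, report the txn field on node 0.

5

after 1 — timeout(0): n0:coor/t1/[-]
after 2 — deliver 0→1: n1:part/t1/[-]
after 3 — deliver 1→0: ·
after 4 — deliver 1→0: ·
after 5 — timeout(0): n0:coor/t2/[-]
after 6 — deliver 1→2: ·
after 7 — deliver 2→0: ·
after 8 — timeout(0): n0:coor/t3/[-]
after 9 — timeout(0): n0:coor/t4/[-]
after 10 — timeout(0): n0:coor/t5/[-]
after 11 — deliver 1→0: ·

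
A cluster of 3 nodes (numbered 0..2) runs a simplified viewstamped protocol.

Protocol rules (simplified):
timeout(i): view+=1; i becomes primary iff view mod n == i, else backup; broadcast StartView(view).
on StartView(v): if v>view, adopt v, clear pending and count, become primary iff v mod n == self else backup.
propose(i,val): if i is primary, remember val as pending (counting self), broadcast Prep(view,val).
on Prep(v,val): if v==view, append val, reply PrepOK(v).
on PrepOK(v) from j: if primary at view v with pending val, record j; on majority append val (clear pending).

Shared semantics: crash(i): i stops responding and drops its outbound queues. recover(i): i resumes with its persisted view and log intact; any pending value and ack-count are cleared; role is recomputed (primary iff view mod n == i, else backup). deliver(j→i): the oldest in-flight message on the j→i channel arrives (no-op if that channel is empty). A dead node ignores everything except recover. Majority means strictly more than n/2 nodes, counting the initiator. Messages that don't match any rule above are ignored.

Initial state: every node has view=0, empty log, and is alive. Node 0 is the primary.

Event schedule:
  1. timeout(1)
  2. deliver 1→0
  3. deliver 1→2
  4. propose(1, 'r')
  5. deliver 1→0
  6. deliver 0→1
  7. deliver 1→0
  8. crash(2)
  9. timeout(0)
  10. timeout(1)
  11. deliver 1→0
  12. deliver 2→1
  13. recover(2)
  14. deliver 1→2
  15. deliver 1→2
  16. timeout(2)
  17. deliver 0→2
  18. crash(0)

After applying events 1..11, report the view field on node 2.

e1 timeout(1): 1[prim,v=1,-]
e2 deliver 1→0: 0[back,v=1,-]
e3 deliver 1→2: 2[back,v=1,-]
e4 propose(1,'r'): ·
e5 deliver 1→0: 0[back,v=1,r]
e6 deliver 0→1: 1[prim,v=1,r]
e7 deliver 1→0: ·
e8 crash(2): 2[✗back,v=1,-]
e9 timeout(0): 0[back,v=2,r]
e10 timeout(1): 1[back,v=2,r]
e11 deliver 1→0: ·

1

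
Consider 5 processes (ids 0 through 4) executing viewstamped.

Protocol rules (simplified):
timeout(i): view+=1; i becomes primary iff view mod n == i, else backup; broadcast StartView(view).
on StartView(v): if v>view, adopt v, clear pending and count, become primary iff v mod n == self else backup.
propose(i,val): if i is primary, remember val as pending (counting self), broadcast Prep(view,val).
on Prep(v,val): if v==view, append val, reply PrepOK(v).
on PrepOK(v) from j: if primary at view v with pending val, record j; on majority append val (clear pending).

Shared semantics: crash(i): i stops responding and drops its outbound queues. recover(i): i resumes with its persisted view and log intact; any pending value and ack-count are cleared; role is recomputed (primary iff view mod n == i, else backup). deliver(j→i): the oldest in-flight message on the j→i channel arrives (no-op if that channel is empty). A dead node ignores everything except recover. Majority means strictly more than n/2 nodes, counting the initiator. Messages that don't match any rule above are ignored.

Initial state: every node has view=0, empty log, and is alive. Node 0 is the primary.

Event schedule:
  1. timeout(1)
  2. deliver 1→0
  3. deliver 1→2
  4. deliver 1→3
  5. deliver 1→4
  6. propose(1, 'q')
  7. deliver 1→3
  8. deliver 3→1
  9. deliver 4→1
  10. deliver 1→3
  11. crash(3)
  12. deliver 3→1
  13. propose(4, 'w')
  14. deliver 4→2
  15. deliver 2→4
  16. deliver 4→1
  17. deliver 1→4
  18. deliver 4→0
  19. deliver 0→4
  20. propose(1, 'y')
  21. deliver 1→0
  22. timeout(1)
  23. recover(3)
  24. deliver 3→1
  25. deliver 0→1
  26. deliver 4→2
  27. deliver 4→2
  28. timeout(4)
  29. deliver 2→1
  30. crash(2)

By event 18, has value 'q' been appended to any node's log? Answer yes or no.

yes

[1] timeout(1) → N1(prim v1 [-])
[2] deliver 1→0 → N0(back v1 [-])
[3] deliver 1→2 → N2(back v1 [-])
[4] deliver 1→3 → N3(back v1 [-])
[5] deliver 1→4 → N4(back v1 [-])
[6] propose(1,'q') → ∅
[7] deliver 1→3 → N3(back v1 [q])
[8] deliver 3→1 → ∅
[9] deliver 4→1 → ∅
[10] deliver 1→3 → ∅
[11] crash(3) → N3(✗back v1 [q])
[12] deliver 3→1 → ∅
[13] propose(4,'w') → ∅
[14] deliver 4→2 → ∅
[15] deliver 2→4 → ∅
[16] deliver 4→1 → ∅
[17] deliver 1→4 → N4(back v1 [q])
[18] deliver 4→0 → ∅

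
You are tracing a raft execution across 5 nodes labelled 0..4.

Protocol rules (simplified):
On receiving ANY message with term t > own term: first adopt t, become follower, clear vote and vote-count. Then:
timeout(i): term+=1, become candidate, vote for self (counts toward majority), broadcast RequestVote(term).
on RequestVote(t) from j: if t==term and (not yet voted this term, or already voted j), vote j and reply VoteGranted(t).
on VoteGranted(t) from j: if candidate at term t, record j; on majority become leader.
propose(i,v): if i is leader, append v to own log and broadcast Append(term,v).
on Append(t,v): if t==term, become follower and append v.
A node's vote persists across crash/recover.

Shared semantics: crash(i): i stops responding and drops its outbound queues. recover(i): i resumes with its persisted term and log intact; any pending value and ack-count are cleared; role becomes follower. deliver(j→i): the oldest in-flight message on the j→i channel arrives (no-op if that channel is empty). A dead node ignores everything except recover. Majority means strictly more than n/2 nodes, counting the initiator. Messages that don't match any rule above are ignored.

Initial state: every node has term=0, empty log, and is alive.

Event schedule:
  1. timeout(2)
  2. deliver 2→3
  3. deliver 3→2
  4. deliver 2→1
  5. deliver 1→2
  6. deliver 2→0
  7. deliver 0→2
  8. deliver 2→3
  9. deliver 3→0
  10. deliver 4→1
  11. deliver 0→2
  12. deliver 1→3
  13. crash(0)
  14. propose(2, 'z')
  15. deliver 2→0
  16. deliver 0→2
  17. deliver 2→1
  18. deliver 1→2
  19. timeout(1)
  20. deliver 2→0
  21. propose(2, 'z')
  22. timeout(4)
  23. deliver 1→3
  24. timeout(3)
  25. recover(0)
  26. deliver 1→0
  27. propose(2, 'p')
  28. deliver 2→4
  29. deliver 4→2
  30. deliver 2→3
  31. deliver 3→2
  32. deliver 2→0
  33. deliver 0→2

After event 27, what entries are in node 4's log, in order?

after 1 — timeout(2): n2:cand/t1/[-]
after 2 — deliver 2→3: n3:foll/t1/[-]
after 3 — deliver 3→2: ·
after 4 — deliver 2→1: n1:foll/t1/[-]
after 5 — deliver 1→2: n2:lead/t1/[-]
after 6 — deliver 2→0: n0:foll/t1/[-]
after 7 — deliver 0→2: ·
after 8 — deliver 2→3: ·
after 9 — deliver 3→0: ·
after 10 — deliver 4→1: ·
after 11 — deliver 0→2: ·
after 12 — deliver 1→3: ·
after 13 — crash(0): n0:✗foll/t1/[-]
after 14 — propose(2,'z'): n2:lead/t1/[z]
after 15 — deliver 2→0: ·
after 16 — deliver 0→2: ·
after 17 — deliver 2→1: n1:foll/t1/[z]
after 18 — deliver 1→2: ·
after 19 — timeout(1): n1:cand/t2/[z]
after 20 — deliver 2→0: ·
after 21 — propose(2,'z'): n2:lead/t1/[z,z]
after 22 — timeout(4): n4:cand/t1/[-]
after 23 — deliver 1→3: n3:foll/t2/[-]
after 24 — timeout(3): n3:cand/t3/[-]
after 25 — recover(0): n0:foll/t1/[-]
after 26 — deliver 1→0: n0:foll/t2/[-]
after 27 — propose(2,'p'): n2:lead/t1/[z,z,p]

empty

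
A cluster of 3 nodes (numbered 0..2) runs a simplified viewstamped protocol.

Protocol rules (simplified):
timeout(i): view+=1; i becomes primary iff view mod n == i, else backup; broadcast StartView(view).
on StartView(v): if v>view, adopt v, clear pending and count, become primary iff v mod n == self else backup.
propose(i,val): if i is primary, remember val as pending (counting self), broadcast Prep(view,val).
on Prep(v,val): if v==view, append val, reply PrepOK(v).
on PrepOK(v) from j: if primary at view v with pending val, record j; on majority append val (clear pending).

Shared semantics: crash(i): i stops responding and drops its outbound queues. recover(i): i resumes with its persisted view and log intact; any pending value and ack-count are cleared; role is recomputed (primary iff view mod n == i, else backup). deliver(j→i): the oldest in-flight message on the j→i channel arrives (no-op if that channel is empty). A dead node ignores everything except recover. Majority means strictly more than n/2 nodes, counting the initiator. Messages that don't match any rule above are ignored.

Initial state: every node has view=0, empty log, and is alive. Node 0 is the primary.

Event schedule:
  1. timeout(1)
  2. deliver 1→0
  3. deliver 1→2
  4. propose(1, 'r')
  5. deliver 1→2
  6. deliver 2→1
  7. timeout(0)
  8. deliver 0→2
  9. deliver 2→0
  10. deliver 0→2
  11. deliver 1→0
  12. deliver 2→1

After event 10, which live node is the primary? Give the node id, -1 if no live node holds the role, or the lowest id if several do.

step 1 timeout(1): 1={prim,v=1,log=-}
step 2 deliver 1→0: 0={back,v=1,log=-}
step 3 deliver 1→2: 2={back,v=1,log=-}
step 4 propose(1,'r'): —
step 5 deliver 1→2: 2={back,v=1,log=r}
step 6 deliver 2→1: 1={prim,v=1,log=r}
step 7 timeout(0): 0={back,v=2,log=-}
step 8 deliver 0→2: 2={prim,v=2,log=r}
step 9 deliver 2→0: —
step 10 deliver 0→2: —

1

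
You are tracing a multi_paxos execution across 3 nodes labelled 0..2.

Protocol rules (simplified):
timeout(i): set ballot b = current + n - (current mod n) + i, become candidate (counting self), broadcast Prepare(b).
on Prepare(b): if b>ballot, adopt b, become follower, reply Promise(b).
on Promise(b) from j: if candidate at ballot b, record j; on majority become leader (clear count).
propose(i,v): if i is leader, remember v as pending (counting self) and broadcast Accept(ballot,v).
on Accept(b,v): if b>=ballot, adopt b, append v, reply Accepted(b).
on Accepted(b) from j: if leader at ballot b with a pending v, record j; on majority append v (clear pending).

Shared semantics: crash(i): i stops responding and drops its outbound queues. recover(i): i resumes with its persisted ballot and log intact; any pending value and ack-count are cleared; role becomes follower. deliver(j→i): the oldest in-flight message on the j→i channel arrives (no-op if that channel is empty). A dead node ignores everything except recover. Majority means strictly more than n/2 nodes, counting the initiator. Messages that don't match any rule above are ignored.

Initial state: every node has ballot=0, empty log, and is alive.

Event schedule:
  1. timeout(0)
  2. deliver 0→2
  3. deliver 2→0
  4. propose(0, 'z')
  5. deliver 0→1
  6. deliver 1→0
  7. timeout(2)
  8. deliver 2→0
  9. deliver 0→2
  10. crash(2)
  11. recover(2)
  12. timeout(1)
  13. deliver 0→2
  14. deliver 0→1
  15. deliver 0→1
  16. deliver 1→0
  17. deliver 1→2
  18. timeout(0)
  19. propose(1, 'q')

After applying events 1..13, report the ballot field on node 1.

7

[1] timeout(0) → N0(cand b3 [-])
[2] deliver 0→2 → N2(foll b3 [-])
[3] deliver 2→0 → N0(lead b3 [-])
[4] propose(0,'z') → ∅
[5] deliver 0→1 → N1(foll b3 [-])
[6] deliver 1→0 → ∅
[7] timeout(2) → N2(cand b8 [-])
[8] deliver 2→0 → N0(foll b8 [-])
[9] deliver 0→2 → ∅
[10] crash(2) → N2(✗cand b8 [-])
[11] recover(2) → N2(foll b8 [-])
[12] timeout(1) → N1(cand b7 [-])
[13] deliver 0→2 → ∅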